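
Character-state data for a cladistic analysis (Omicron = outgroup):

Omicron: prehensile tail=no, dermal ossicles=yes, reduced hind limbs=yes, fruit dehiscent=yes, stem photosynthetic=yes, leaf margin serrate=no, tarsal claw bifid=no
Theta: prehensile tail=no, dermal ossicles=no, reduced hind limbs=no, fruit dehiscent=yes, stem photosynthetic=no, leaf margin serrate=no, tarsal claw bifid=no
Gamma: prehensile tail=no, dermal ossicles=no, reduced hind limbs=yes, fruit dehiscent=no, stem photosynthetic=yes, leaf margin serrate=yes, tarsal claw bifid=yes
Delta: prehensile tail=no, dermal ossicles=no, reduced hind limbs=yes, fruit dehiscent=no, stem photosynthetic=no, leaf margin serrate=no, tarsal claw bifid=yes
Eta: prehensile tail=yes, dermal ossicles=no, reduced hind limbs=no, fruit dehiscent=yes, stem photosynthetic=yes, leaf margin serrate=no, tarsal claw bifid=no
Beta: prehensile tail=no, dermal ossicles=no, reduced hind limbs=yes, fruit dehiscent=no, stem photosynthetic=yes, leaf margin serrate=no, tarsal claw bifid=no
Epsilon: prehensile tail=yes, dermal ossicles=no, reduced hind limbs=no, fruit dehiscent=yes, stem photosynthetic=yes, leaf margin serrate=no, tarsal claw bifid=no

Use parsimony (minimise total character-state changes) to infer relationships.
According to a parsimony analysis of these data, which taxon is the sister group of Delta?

Character polarity is set by the outgroup: the derived state is whichever differs from the outgroup's state, so for dermal ossicles, reduced hind limbs, fruit dehiscent, stem photosynthetic the derived state is 'no', and for the remaining characters it is 'yes'.
Only Epsilon and Eta show the derived state 'yes' for prehensile tail, supporting them as a clade.
All ingroup taxa share the derived state 'no' for dermal ossicles; it defines the ingroup but does not resolve relationships within it.
reduced hind limbs (derived state 'no') is shared by Epsilon, Eta, and Theta — a synapomorphy uniting that clade.
fruit dehiscent (derived state 'no') is shared by Beta, Delta, and Gamma — a synapomorphy uniting that clade.
stem photosynthetic (state 'no') occurs in Delta and Theta but conflicts with the nesting implied by the other characters — most parsimoniously interpreted as homoplasy.
leaf margin serrate (derived state 'yes') is unique to Gamma (autapomorphy; uninformative for grouping).
tarsal claw bifid: derived state 'yes' in Delta and Gamma only — synapomorphy for {Delta, Gamma}.
Most parsimonious ingroup topology: ((Theta,(Eta,Epsilon)),((Gamma,Delta),Beta)).
Delta and Gamma form a cherry on this tree, so they are sister taxa.

Gamma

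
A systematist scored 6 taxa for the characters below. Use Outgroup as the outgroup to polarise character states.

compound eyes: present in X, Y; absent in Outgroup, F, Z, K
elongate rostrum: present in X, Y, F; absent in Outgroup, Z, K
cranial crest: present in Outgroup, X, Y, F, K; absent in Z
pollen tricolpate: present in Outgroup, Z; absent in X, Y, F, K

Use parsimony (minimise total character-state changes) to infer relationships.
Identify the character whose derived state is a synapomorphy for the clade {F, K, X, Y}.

Character polarity is set by the outgroup: the derived state is whichever differs from the outgroup's state, so for cranial crest, pollen tricolpate the derived state is 'absent', and for the remaining characters it is 'present'.
compound eyes: derived state 'present' in X and Y only — synapomorphy for {X, Y}.
Only F, X, and Y show the derived state 'present' for elongate rostrum, supporting them as a clade.
cranial crest (derived state 'absent') is unique to Z (autapomorphy; uninformative for grouping).
Only F, K, X, and Y show the derived state 'absent' for pollen tricolpate, supporting them as a clade.
Most parsimonious ingroup topology: ((((X,Y),F),K),Z).
The clade {F, K, X, Y} is supported by pollen tricolpate: its derived state 'absent' occurs in exactly those taxa and in no other taxon (including the outgroup).

pollen tricolpate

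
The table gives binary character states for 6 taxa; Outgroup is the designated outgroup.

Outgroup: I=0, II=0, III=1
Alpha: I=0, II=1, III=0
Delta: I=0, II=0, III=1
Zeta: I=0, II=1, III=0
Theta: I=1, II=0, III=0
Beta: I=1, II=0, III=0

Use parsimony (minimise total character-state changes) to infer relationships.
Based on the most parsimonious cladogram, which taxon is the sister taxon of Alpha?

Character polarity is set by the outgroup: the derived state is whichever differs from the outgroup's state, so for III the derived state is '0', and for the remaining characters it is '1'.
I (derived state '1') is shared by Beta and Theta — a synapomorphy uniting that clade.
II (derived state '1') is shared by Alpha and Zeta — a synapomorphy uniting that clade.
III (derived state '0') is shared by Alpha, Beta, Theta, and Zeta — a synapomorphy uniting that clade.
Most parsimonious ingroup topology: (((Beta,Theta),(Alpha,Zeta)),Delta).
Alpha and Zeta form a cherry on this tree, so they are sister taxa.

Zeta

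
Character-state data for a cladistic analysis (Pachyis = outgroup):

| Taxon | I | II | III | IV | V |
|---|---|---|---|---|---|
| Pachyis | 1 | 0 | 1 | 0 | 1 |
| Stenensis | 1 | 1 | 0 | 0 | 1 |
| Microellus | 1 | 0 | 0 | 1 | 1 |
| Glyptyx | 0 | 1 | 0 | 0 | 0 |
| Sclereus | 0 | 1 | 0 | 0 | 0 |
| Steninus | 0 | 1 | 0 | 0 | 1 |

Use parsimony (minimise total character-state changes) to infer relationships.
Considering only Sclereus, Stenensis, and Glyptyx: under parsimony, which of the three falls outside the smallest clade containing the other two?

Stenensis

Character polarity is set by the outgroup: the derived state is whichever differs from the outgroup's state, so for I, III, V the derived state is '0', and for the remaining characters it is '1'.
I (derived state '0') is shared by Glyptyx, Sclereus, and Steninus — a synapomorphy uniting that clade.
II: derived state '1' in Glyptyx, Sclereus, Stenensis, and Steninus only — synapomorphy for {Glyptyx, Sclereus, Stenensis, Steninus}.
III (derived state '0') is shared by all ingroup taxa — unites the whole ingroup.
IV (derived state '1') is unique to Microellus (autapomorphy; uninformative for grouping).
Only Glyptyx and Sclereus show the derived state '0' for V, supporting them as a clade.
Most parsimonious ingroup topology: ((Stenensis,((Glyptyx,Sclereus),Steninus)),Microellus).
Sclereus and Glyptyx share a more recent common ancestor with each other than either does with Stenensis, so Stenensis is the least closely related of the three.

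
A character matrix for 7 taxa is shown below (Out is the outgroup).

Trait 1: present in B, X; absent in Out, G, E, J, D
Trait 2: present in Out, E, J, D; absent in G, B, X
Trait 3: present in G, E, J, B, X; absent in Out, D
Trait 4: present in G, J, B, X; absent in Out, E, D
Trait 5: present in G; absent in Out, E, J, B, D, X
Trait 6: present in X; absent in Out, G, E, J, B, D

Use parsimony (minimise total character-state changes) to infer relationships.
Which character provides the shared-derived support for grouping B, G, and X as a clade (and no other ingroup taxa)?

Character polarity is set by the outgroup: the derived state is whichever differs from the outgroup's state, so for Trait 2 the derived state is 'absent', and for the remaining characters it is 'present'.
Trait 1 (derived state 'present') is shared by B and X — a synapomorphy uniting that clade.
Trait 2: derived state 'absent' in B, G, and X only — synapomorphy for {B, G, X}.
Only B, E, G, J, and X show the derived state 'present' for Trait 3, supporting them as a clade.
Trait 4: derived state 'present' in B, G, J, and X only — synapomorphy for {B, G, J, X}.
Trait 5: derived state 'present' in G only — an autapomorphy, so it tells us nothing about relationships among taxa.
Trait 6 (derived state 'present') is unique to X (autapomorphy; uninformative for grouping).
Most parsimonious ingroup topology: ((((G,(B,X)),J),E),D).
The clade {B, G, X} is supported by Trait 2: its derived state 'absent' occurs in exactly those taxa and in no other taxon (including the outgroup).

Trait 2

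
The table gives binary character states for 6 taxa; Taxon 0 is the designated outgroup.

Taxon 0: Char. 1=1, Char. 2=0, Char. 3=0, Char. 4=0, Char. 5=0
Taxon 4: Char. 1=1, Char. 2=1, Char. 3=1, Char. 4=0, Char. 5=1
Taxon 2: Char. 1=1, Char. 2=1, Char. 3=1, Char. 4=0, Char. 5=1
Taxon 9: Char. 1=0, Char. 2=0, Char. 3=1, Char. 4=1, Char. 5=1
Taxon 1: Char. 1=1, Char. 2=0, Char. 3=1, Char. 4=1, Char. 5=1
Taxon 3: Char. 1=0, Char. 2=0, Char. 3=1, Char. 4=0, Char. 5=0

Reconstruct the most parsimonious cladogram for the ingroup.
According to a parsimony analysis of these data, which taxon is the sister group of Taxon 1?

Character polarity is set by the outgroup: the derived state is whichever differs from the outgroup's state, so for Char. 1 the derived state is '0', and for the remaining characters it is '1'.
Char. 1 groups Taxon 3 and Taxon 9, which is incompatible with the clades supported by the remaining characters; treating it as convergent (homoplasy) costs fewer steps than any alternative tree.
Char. 2 (derived state '1') is shared by Taxon 2 and Taxon 4 — a synapomorphy uniting that clade.
Char. 3 (derived state '1') is shared by all ingroup taxa — unites the whole ingroup.
Char. 4: derived state '1' in Taxon 1 and Taxon 9 only — synapomorphy for {Taxon 1, Taxon 9}.
Char. 5: derived state '1' in Taxon 1, Taxon 2, Taxon 4, and Taxon 9 only — synapomorphy for {Taxon 1, Taxon 2, Taxon 4, Taxon 9}.
Most parsimonious ingroup topology: (((Taxon 4,Taxon 2),(Taxon 9,Taxon 1)),Taxon 3).
Taxon 1 and Taxon 9 form a cherry on this tree, so they are sister taxa.

Taxon 9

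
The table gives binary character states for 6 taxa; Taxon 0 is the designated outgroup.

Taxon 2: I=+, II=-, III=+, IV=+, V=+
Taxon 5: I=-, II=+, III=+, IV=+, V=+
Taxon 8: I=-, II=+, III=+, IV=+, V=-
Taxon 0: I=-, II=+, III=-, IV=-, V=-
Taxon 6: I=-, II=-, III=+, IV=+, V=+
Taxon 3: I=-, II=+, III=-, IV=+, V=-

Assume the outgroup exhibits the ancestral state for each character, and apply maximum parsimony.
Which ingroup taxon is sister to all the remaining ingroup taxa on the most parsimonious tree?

Character polarity is set by the outgroup: the derived state is whichever differs from the outgroup's state, so for II the derived state is '-', and for the remaining characters it is '+'.
I: derived state '+' in Taxon 2 only — an autapomorphy, so it tells us nothing about relationships among taxa.
Only Taxon 2 and Taxon 6 show the derived state '-' for II, supporting them as a clade.
III (derived state '+') is shared by Taxon 2, Taxon 5, Taxon 6, and Taxon 8 — a synapomorphy uniting that clade.
All ingroup taxa share the derived state '+' for IV; it defines the ingroup but does not resolve relationships within it.
V (derived state '+') is shared by Taxon 2, Taxon 5, and Taxon 6 — a synapomorphy uniting that clade.
Most parsimonious ingroup topology: ((((Taxon 6,Taxon 2),Taxon 5),Taxon 8),Taxon 3).
Taxon 3 is sister to the clade containing all other ingroup taxa, so it is the earliest-diverging (most basal) ingroup lineage.

Taxon 3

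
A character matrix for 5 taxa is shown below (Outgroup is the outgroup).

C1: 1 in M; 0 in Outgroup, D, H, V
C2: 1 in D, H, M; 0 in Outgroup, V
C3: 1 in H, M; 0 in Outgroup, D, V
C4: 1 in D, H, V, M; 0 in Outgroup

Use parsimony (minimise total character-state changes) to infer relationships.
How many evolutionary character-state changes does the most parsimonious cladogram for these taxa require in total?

4

The outgroup has state '0' for every character, so '1' is the derived state throughout.
C1 (derived state '1') is unique to M (autapomorphy; uninformative for grouping).
C2 (derived state '1') is shared by D, H, and M — a synapomorphy uniting that clade.
C3: derived state '1' in H and M only — synapomorphy for {H, M}.
C4 (derived state '1') is shared by all ingroup taxa — unites the whole ingroup.
Most parsimonious ingroup topology: ((D,(H,M)),V).
Changes per character on this tree: C1: 1; C2: 1; C3: 1; C4: 1.
Total = 4.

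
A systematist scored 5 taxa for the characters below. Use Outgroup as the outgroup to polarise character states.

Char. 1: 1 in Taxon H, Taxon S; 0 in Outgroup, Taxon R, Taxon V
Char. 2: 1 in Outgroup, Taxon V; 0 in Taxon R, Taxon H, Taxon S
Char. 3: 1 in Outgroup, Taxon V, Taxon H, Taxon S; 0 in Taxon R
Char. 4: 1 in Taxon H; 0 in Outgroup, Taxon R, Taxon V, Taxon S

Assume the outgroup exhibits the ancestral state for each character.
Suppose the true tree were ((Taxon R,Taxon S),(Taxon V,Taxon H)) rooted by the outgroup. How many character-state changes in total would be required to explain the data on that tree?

6

Map each character onto ((Taxon R,Taxon S),(Taxon V,Taxon H)) (rooted by Outgroup) and count the minimum state changes it requires (Fitch parsimony):
Char. 1: 2; Char. 2: 2; Char. 3: 1; Char. 4: 1.
Total tree length = 6.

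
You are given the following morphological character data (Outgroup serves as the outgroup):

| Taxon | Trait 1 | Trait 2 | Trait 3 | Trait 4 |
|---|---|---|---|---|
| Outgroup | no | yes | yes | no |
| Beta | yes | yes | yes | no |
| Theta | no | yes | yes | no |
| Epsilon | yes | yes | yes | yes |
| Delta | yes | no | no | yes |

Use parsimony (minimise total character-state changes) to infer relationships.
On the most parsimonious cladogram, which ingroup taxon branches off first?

Theta

Character polarity is set by the outgroup: the derived state is whichever differs from the outgroup's state, so for Trait 2, Trait 3 the derived state is 'no', and for the remaining characters it is 'yes'.
Only Beta, Delta, and Epsilon show the derived state 'yes' for Trait 1, supporting them as a clade.
Trait 2: derived state 'no' in Delta only — an autapomorphy, so it tells us nothing about relationships among taxa.
Trait 3: derived state 'no' in Delta only — an autapomorphy, so it tells us nothing about relationships among taxa.
Trait 4 (derived state 'yes') is shared by Delta and Epsilon — a synapomorphy uniting that clade.
Most parsimonious ingroup topology: ((Beta,(Epsilon,Delta)),Theta).
Theta is sister to the clade containing all other ingroup taxa, so it is the earliest-diverging (most basal) ingroup lineage.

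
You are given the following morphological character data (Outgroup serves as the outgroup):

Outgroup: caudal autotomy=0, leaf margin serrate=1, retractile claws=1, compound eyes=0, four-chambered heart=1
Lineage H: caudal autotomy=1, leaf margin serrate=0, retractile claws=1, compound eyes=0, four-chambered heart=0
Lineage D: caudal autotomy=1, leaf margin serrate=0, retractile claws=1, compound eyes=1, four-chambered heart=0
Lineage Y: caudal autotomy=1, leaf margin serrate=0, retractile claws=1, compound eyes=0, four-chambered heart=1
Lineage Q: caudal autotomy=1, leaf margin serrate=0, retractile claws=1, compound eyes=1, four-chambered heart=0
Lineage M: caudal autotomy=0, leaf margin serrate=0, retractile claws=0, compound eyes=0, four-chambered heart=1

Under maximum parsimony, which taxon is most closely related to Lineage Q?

Lineage D

Character polarity is set by the outgroup: the derived state is whichever differs from the outgroup's state, so for leaf margin serrate, retractile claws, four-chambered heart the derived state is '0', and for the remaining characters it is '1'.
caudal autotomy (derived state '1') is shared by Lineage D, Lineage H, Lineage Q, and Lineage Y — a synapomorphy uniting that clade.
All ingroup taxa share the derived state '0' for leaf margin serrate; it defines the ingroup but does not resolve relationships within it.
retractile claws: derived state '0' in Lineage M only — an autapomorphy, so it tells us nothing about relationships among taxa.
compound eyes (derived state '1') is shared by Lineage D and Lineage Q — a synapomorphy uniting that clade.
four-chambered heart (derived state '0') is shared by Lineage D, Lineage H, and Lineage Q — a synapomorphy uniting that clade.
Most parsimonious ingroup topology: (((Lineage H,(Lineage D,Lineage Q)),Lineage Y),Lineage M).
Lineage Q and Lineage D form a cherry on this tree, so they are sister taxa.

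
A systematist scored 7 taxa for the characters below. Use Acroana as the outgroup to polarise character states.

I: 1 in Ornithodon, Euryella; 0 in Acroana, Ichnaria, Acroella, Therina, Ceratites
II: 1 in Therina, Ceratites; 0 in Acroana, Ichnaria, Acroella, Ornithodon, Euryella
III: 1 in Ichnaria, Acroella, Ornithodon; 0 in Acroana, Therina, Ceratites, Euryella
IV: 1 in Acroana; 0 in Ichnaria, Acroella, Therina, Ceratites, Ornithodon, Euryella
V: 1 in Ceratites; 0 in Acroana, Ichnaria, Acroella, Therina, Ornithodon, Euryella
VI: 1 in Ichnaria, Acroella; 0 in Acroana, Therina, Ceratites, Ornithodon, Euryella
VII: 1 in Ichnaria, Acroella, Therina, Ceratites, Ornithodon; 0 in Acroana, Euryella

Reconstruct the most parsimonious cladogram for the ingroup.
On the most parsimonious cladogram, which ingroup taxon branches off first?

Euryella

Character polarity is set by the outgroup: the derived state is whichever differs from the outgroup's state, so for IV the derived state is '0', and for the remaining characters it is '1'.
I groups Euryella and Ornithodon, which is incompatible with the clades supported by the remaining characters; treating it as convergent (homoplasy) costs fewer steps than any alternative tree.
Only Ceratites and Therina show the derived state '1' for II, supporting them as a clade.
III (derived state '1') is shared by Acroella, Ichnaria, and Ornithodon — a synapomorphy uniting that clade.
IV (derived state '0') is shared by all ingroup taxa — unites the whole ingroup.
V: derived state '1' in Ceratites only — an autapomorphy, so it tells us nothing about relationships among taxa.
Only Acroella and Ichnaria show the derived state '1' for VI, supporting them as a clade.
Only Acroella, Ceratites, Ichnaria, Ornithodon, and Therina show the derived state '1' for VII, supporting them as a clade.
Most parsimonious ingroup topology: ((((Ichnaria,Acroella),Ornithodon),(Therina,Ceratites)),Euryella).
Euryella is sister to the clade containing all other ingroup taxa, so it is the earliest-diverging (most basal) ingroup lineage.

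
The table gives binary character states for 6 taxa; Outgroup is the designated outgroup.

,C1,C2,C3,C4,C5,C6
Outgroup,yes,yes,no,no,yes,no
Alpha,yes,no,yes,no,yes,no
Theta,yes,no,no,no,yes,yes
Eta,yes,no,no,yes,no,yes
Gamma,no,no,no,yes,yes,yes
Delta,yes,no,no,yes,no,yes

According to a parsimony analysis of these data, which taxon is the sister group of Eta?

Delta

Character polarity is set by the outgroup: the derived state is whichever differs from the outgroup's state, so for C1, C2, C5 the derived state is 'no', and for the remaining characters it is 'yes'.
C1 (derived state 'no') is unique to Gamma (autapomorphy; uninformative for grouping).
C2 (derived state 'no') is shared by all ingroup taxa — unites the whole ingroup.
C3: derived state 'yes' in Alpha only — an autapomorphy, so it tells us nothing about relationships among taxa.
Only Delta, Eta, and Gamma show the derived state 'yes' for C4, supporting them as a clade.
C5 (derived state 'no') is shared by Delta and Eta — a synapomorphy uniting that clade.
C6: derived state 'yes' in Delta, Eta, Gamma, and Theta only — synapomorphy for {Delta, Eta, Gamma, Theta}.
Most parsimonious ingroup topology: (Alpha,(Theta,((Eta,Delta),Gamma))).
Eta and Delta form a cherry on this tree, so they are sister taxa.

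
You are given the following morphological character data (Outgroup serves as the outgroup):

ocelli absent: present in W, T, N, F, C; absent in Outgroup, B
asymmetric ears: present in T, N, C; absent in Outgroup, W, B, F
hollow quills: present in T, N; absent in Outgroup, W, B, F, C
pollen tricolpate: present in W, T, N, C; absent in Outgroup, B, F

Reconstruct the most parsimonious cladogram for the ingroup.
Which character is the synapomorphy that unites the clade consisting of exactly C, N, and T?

The outgroup has state 'absent' for every character, so 'present' is the derived state throughout.
Only C, F, N, T, and W show the derived state 'present' for ocelli absent, supporting them as a clade.
asymmetric ears: derived state 'present' in C, N, and T only — synapomorphy for {C, N, T}.
hollow quills: derived state 'present' in N and T only — synapomorphy for {N, T}.
pollen tricolpate (derived state 'present') is shared by C, N, T, and W — a synapomorphy uniting that clade.
Most parsimonious ingroup topology: (((W,((T,N),C)),F),B).
The clade {C, N, T} is supported by asymmetric ears: its derived state 'present' occurs in exactly those taxa and in no other taxon (including the outgroup).

asymmetric ears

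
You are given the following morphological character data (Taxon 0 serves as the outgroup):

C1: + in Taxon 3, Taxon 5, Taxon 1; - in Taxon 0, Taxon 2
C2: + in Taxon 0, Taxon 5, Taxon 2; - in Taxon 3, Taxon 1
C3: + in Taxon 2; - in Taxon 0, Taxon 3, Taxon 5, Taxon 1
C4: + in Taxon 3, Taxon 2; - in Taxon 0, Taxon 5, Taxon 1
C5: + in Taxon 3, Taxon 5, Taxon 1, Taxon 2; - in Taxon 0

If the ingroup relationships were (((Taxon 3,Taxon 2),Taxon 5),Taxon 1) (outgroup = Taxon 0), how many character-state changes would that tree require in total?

7

Map each character onto (((Taxon 3,Taxon 2),Taxon 5),Taxon 1) (rooted by Taxon 0) and count the minimum state changes it requires (Fitch parsimony):
C1: 2; C2: 2; C3: 1; C4: 1; C5: 1.
Total tree length = 7.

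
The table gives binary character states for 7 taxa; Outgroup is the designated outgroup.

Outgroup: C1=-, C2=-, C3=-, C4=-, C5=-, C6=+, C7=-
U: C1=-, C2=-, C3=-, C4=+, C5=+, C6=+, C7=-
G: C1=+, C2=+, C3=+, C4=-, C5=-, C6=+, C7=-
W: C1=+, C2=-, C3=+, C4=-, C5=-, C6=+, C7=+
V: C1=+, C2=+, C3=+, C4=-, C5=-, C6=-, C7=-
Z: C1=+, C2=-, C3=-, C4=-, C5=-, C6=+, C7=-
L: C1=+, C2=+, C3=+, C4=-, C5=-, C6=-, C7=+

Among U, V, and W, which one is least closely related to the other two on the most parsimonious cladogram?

Character polarity is set by the outgroup: the derived state is whichever differs from the outgroup's state, so for C6 the derived state is '-', and for the remaining characters it is '+'.
C1: derived state '+' in G, L, V, W, and Z only — synapomorphy for {G, L, V, W, Z}.
C2: derived state '+' in G, L, and V only — synapomorphy for {G, L, V}.
Only G, L, V, and W show the derived state '+' for C3, supporting them as a clade.
C4: derived state '+' in U only — an autapomorphy, so it tells us nothing about relationships among taxa.
C5: derived state '+' in U only — an autapomorphy, so it tells us nothing about relationships among taxa.
C6: derived state '-' in L and V only — synapomorphy for {L, V}.
C7 (state '+') occurs in L and W but conflicts with the nesting implied by the other characters — most parsimoniously interpreted as homoplasy.
Most parsimonious ingroup topology: (U,(((G,(V,L)),W),Z)).
W and V share a more recent common ancestor with each other than either does with U, so U is the least closely related of the three.

U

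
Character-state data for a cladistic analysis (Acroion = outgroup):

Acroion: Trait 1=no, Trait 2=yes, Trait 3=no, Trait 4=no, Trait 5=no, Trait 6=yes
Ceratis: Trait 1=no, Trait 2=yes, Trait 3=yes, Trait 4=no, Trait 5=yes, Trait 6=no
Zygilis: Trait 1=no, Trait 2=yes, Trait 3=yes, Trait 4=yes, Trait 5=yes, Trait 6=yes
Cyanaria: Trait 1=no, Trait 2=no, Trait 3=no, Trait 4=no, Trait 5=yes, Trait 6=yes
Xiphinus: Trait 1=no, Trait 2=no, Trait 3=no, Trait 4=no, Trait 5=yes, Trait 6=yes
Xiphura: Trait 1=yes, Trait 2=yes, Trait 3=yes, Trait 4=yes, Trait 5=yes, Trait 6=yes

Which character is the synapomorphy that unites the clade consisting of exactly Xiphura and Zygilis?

Trait 4

Character polarity is set by the outgroup: the derived state is whichever differs from the outgroup's state, so for Trait 2, Trait 6 the derived state is 'no', and for the remaining characters it is 'yes'.
Trait 1 (derived state 'yes') is unique to Xiphura (autapomorphy; uninformative for grouping).
Trait 2: derived state 'no' in Cyanaria and Xiphinus only — synapomorphy for {Cyanaria, Xiphinus}.
Trait 3: derived state 'yes' in Ceratis, Xiphura, and Zygilis only — synapomorphy for {Ceratis, Xiphura, Zygilis}.
Only Xiphura and Zygilis show the derived state 'yes' for Trait 4, supporting them as a clade.
All ingroup taxa share the derived state 'yes' for Trait 5; it defines the ingroup but does not resolve relationships within it.
Trait 6: derived state 'no' in Ceratis only — an autapomorphy, so it tells us nothing about relationships among taxa.
Most parsimonious ingroup topology: ((Ceratis,(Zygilis,Xiphura)),(Cyanaria,Xiphinus)).
The clade {Xiphura, Zygilis} is supported by Trait 4: its derived state 'yes' occurs in exactly those taxa and in no other taxon (including the outgroup).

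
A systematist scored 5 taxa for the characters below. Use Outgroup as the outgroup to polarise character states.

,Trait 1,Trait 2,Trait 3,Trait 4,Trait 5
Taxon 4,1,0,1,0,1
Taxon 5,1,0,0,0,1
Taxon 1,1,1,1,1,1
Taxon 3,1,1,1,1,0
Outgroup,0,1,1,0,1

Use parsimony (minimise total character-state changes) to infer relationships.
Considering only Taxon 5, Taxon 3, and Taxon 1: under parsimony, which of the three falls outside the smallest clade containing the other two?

Taxon 5

Character polarity is set by the outgroup: the derived state is whichever differs from the outgroup's state, so for Trait 2, Trait 3, Trait 5 the derived state is '0', and for the remaining characters it is '1'.
All ingroup taxa share the derived state '1' for Trait 1; it defines the ingroup but does not resolve relationships within it.
Only Taxon 4 and Taxon 5 show the derived state '0' for Trait 2, supporting them as a clade.
Trait 3: derived state '0' in Taxon 5 only — an autapomorphy, so it tells us nothing about relationships among taxa.
Trait 4: derived state '1' in Taxon 1 and Taxon 3 only — synapomorphy for {Taxon 1, Taxon 3}.
Trait 5: derived state '0' in Taxon 3 only — an autapomorphy, so it tells us nothing about relationships among taxa.
Most parsimonious ingroup topology: ((Taxon 3,Taxon 1),(Taxon 5,Taxon 4)).
Taxon 3 and Taxon 1 share a more recent common ancestor with each other than either does with Taxon 5, so Taxon 5 is the least closely related of the three.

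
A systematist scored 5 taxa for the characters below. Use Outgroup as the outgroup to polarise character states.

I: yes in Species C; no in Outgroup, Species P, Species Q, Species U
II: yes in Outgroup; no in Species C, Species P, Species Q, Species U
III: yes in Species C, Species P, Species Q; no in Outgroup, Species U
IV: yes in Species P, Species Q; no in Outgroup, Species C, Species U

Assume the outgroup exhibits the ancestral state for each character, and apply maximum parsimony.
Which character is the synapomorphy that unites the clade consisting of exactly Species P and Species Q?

IV

Character polarity is set by the outgroup: the derived state is whichever differs from the outgroup's state, so for II the derived state is 'no', and for the remaining characters it is 'yes'.
I (derived state 'yes') is unique to Species C (autapomorphy; uninformative for grouping).
All ingroup taxa share the derived state 'no' for II; it defines the ingroup but does not resolve relationships within it.
III (derived state 'yes') is shared by Species C, Species P, and Species Q — a synapomorphy uniting that clade.
IV: derived state 'yes' in Species P and Species Q only — synapomorphy for {Species P, Species Q}.
Most parsimonious ingroup topology: ((Species C,(Species P,Species Q)),Species U).
The clade {Species P, Species Q} is supported by IV: its derived state 'yes' occurs in exactly those taxa and in no other taxon (including the outgroup).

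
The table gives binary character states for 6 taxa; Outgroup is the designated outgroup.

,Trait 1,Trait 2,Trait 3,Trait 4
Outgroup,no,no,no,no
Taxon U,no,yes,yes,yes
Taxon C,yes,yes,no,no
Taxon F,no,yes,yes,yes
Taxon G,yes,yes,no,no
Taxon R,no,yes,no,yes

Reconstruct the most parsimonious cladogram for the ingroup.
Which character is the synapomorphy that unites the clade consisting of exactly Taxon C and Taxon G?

Trait 1

The outgroup has state 'no' for every character, so 'yes' is the derived state throughout.
Only Taxon C and Taxon G show the derived state 'yes' for Trait 1, supporting them as a clade.
Trait 2 (derived state 'yes') is shared by all ingroup taxa — unites the whole ingroup.
Trait 3: derived state 'yes' in Taxon F and Taxon U only — synapomorphy for {Taxon F, Taxon U}.
Trait 4: derived state 'yes' in Taxon F, Taxon R, and Taxon U only — synapomorphy for {Taxon F, Taxon R, Taxon U}.
Most parsimonious ingroup topology: (((Taxon U,Taxon F),Taxon R),(Taxon C,Taxon G)).
The clade {Taxon C, Taxon G} is supported by Trait 1: its derived state 'yes' occurs in exactly those taxa and in no other taxon (including the outgroup).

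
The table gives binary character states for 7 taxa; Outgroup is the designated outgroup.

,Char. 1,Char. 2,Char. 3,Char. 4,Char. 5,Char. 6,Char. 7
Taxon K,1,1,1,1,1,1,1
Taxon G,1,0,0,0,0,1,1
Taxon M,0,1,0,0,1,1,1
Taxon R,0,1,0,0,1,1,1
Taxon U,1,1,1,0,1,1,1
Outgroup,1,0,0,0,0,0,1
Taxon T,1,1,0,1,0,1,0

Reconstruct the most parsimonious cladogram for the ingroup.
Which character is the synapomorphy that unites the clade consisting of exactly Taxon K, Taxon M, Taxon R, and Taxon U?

Character polarity is set by the outgroup: the derived state is whichever differs from the outgroup's state, so for Char. 1, Char. 7 the derived state is '0', and for the remaining characters it is '1'.
Char. 1 (derived state '0') is shared by Taxon M and Taxon R — a synapomorphy uniting that clade.
Only Taxon K, Taxon M, Taxon R, Taxon T, and Taxon U show the derived state '1' for Char. 2, supporting them as a clade.
Only Taxon K and Taxon U show the derived state '1' for Char. 3, supporting them as a clade.
Char. 4 (state '1') occurs in Taxon K and Taxon T but conflicts with the nesting implied by the other characters — most parsimoniously interpreted as homoplasy.
Char. 5 (derived state '1') is shared by Taxon K, Taxon M, Taxon R, and Taxon U — a synapomorphy uniting that clade.
All ingroup taxa share the derived state '1' for Char. 6; it defines the ingroup but does not resolve relationships within it.
Char. 7 (derived state '0') is unique to Taxon T (autapomorphy; uninformative for grouping).
Most parsimonious ingroup topology: (Taxon G,(Taxon T,((Taxon K,Taxon U),(Taxon R,Taxon M)))).
The clade {Taxon K, Taxon M, Taxon R, Taxon U} is supported by Char. 5: its derived state '1' occurs in exactly those taxa and in no other taxon (including the outgroup).

Char. 5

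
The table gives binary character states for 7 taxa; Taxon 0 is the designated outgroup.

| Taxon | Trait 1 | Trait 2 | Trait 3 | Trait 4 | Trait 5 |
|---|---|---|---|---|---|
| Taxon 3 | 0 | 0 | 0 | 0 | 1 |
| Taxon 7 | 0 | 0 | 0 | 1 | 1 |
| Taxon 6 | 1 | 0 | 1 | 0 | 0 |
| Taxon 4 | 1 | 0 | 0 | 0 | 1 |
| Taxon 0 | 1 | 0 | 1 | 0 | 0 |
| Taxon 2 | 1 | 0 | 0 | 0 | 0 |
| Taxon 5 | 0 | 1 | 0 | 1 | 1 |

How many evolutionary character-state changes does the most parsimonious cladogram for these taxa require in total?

5

Character polarity is set by the outgroup: the derived state is whichever differs from the outgroup's state, so for Trait 1, Trait 3 the derived state is '0', and for the remaining characters it is '1'.
Trait 1 (derived state '0') is shared by Taxon 3, Taxon 5, and Taxon 7 — a synapomorphy uniting that clade.
Trait 2 (derived state '1') is unique to Taxon 5 (autapomorphy; uninformative for grouping).
Trait 3 (derived state '0') is shared by Taxon 2, Taxon 3, Taxon 4, Taxon 5, and Taxon 7 — a synapomorphy uniting that clade.
Trait 4 (derived state '1') is shared by Taxon 5 and Taxon 7 — a synapomorphy uniting that clade.
Only Taxon 3, Taxon 4, Taxon 5, and Taxon 7 show the derived state '1' for Trait 5, supporting them as a clade.
Most parsimonious ingroup topology: (((((Taxon 5,Taxon 7),Taxon 3),Taxon 4),Taxon 2),Taxon 6).
Changes per character on this tree: Trait 1: 1; Trait 2: 1; Trait 3: 1; Trait 4: 1; Trait 5: 1.
Total = 5.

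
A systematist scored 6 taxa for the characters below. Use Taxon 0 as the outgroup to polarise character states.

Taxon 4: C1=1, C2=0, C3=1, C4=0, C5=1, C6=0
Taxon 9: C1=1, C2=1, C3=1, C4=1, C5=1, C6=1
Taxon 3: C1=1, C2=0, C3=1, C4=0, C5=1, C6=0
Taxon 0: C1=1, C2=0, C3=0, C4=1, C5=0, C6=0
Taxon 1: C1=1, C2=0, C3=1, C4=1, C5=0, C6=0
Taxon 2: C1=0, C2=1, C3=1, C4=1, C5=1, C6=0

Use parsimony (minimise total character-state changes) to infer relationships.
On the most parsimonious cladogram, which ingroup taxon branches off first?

Taxon 1

Character polarity is set by the outgroup: the derived state is whichever differs from the outgroup's state, so for C1, C4 the derived state is '0', and for the remaining characters it is '1'.
C1 (derived state '0') is unique to Taxon 2 (autapomorphy; uninformative for grouping).
C2 (derived state '1') is shared by Taxon 2 and Taxon 9 — a synapomorphy uniting that clade.
C3 (derived state '1') is shared by all ingroup taxa — unites the whole ingroup.
C4 (derived state '0') is shared by Taxon 3 and Taxon 4 — a synapomorphy uniting that clade.
C5: derived state '1' in Taxon 2, Taxon 3, Taxon 4, and Taxon 9 only — synapomorphy for {Taxon 2, Taxon 3, Taxon 4, Taxon 9}.
C6: derived state '1' in Taxon 9 only — an autapomorphy, so it tells us nothing about relationships among taxa.
Most parsimonious ingroup topology: (Taxon 1,((Taxon 2,Taxon 9),(Taxon 4,Taxon 3))).
Taxon 1 is sister to the clade containing all other ingroup taxa, so it is the earliest-diverging (most basal) ingroup lineage.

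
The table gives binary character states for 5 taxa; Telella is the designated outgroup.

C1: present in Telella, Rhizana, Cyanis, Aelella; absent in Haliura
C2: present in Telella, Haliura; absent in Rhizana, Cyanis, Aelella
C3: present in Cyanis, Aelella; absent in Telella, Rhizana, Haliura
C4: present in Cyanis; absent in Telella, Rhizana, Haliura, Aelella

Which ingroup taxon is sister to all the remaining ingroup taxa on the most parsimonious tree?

Character polarity is set by the outgroup: the derived state is whichever differs from the outgroup's state, so for C1, C2 the derived state is 'absent', and for the remaining characters it is 'present'.
C1 (derived state 'absent') is unique to Haliura (autapomorphy; uninformative for grouping).
Only Aelella, Cyanis, and Rhizana show the derived state 'absent' for C2, supporting them as a clade.
C3: derived state 'present' in Aelella and Cyanis only — synapomorphy for {Aelella, Cyanis}.
C4: derived state 'present' in Cyanis only — an autapomorphy, so it tells us nothing about relationships among taxa.
Most parsimonious ingroup topology: ((Rhizana,(Cyanis,Aelella)),Haliura).
Haliura is sister to the clade containing all other ingroup taxa, so it is the earliest-diverging (most basal) ingroup lineage.

Haliura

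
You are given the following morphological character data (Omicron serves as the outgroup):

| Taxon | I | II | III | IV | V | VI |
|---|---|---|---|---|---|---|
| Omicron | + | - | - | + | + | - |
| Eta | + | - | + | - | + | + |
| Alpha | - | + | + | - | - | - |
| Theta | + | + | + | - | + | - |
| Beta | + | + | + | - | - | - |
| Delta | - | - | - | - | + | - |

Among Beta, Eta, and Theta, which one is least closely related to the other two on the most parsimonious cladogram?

Eta

Character polarity is set by the outgroup: the derived state is whichever differs from the outgroup's state, so for I, IV, V the derived state is '-', and for the remaining characters it is '+'.
I (state '-') occurs in Alpha and Delta but conflicts with the nesting implied by the other characters — most parsimoniously interpreted as homoplasy.
II (derived state '+') is shared by Alpha, Beta, and Theta — a synapomorphy uniting that clade.
Only Alpha, Beta, Eta, and Theta show the derived state '+' for III, supporting them as a clade.
All ingroup taxa share the derived state '-' for IV; it defines the ingroup but does not resolve relationships within it.
V (derived state '-') is shared by Alpha and Beta — a synapomorphy uniting that clade.
VI (derived state '+') is unique to Eta (autapomorphy; uninformative for grouping).
Most parsimonious ingroup topology: ((Eta,((Alpha,Beta),Theta)),Delta).
Beta and Theta share a more recent common ancestor with each other than either does with Eta, so Eta is the least closely related of the three.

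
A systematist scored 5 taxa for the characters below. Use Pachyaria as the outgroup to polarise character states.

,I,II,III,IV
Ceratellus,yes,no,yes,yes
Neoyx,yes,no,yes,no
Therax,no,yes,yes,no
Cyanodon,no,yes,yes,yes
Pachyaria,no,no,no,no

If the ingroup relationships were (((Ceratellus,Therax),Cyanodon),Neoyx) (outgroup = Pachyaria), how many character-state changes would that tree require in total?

Map each character onto (((Ceratellus,Therax),Cyanodon),Neoyx) (rooted by Pachyaria) and count the minimum state changes it requires (Fitch parsimony):
I: 2; II: 2; III: 1; IV: 2.
Total tree length = 7.

7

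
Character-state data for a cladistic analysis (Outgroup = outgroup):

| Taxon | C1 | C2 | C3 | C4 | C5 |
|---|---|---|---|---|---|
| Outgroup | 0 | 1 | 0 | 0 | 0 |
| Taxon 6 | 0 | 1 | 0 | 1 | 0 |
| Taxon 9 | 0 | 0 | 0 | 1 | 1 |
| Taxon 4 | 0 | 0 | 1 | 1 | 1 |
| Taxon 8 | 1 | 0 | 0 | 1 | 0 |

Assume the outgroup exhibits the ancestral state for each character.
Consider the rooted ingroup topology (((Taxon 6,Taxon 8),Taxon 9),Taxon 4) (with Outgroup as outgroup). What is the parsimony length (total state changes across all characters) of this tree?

Map each character onto (((Taxon 6,Taxon 8),Taxon 9),Taxon 4) (rooted by Outgroup) and count the minimum state changes it requires (Fitch parsimony):
C1: 1; C2: 2; C3: 1; C4: 1; C5: 2.
Total tree length = 7.

7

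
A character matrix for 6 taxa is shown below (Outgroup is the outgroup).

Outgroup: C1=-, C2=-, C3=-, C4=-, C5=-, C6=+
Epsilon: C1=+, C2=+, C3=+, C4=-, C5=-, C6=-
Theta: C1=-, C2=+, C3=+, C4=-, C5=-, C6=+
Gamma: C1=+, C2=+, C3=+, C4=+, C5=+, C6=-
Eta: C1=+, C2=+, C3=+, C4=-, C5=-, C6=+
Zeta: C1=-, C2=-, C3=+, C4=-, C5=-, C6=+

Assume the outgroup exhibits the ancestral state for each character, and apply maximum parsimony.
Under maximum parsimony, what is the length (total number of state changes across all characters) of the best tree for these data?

6

Character polarity is set by the outgroup: the derived state is whichever differs from the outgroup's state, so for C6 the derived state is '-', and for the remaining characters it is '+'.
Only Epsilon, Eta, and Gamma show the derived state '+' for C1, supporting them as a clade.
Only Epsilon, Eta, Gamma, and Theta show the derived state '+' for C2, supporting them as a clade.
All ingroup taxa share the derived state '+' for C3; it defines the ingroup but does not resolve relationships within it.
C4 (derived state '+') is unique to Gamma (autapomorphy; uninformative for grouping).
C5: derived state '+' in Gamma only — an autapomorphy, so it tells us nothing about relationships among taxa.
C6 (derived state '-') is shared by Epsilon and Gamma — a synapomorphy uniting that clade.
Most parsimonious ingroup topology: ((((Epsilon,Gamma),Eta),Theta),Zeta).
Changes per character on this tree: C1: 1; C2: 1; C3: 1; C4: 1; C5: 1; C6: 1.
Total = 6.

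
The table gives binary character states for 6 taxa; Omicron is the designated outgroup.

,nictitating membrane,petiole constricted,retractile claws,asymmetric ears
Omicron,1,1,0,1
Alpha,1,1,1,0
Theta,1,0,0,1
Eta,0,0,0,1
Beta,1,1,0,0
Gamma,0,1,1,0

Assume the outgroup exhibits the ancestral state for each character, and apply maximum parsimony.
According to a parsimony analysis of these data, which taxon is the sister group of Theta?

Character polarity is set by the outgroup: the derived state is whichever differs from the outgroup's state, so for nictitating membrane, petiole constricted, asymmetric ears the derived state is '0', and for the remaining characters it is '1'.
nictitating membrane (state '0') occurs in Eta and Gamma but conflicts with the nesting implied by the other characters — most parsimoniously interpreted as homoplasy.
petiole constricted: derived state '0' in Eta and Theta only — synapomorphy for {Eta, Theta}.
Only Alpha and Gamma show the derived state '1' for retractile claws, supporting them as a clade.
asymmetric ears: derived state '0' in Alpha, Beta, and Gamma only — synapomorphy for {Alpha, Beta, Gamma}.
Most parsimonious ingroup topology: (((Alpha,Gamma),Beta),(Theta,Eta)).
Theta and Eta form a cherry on this tree, so they are sister taxa.

Eta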